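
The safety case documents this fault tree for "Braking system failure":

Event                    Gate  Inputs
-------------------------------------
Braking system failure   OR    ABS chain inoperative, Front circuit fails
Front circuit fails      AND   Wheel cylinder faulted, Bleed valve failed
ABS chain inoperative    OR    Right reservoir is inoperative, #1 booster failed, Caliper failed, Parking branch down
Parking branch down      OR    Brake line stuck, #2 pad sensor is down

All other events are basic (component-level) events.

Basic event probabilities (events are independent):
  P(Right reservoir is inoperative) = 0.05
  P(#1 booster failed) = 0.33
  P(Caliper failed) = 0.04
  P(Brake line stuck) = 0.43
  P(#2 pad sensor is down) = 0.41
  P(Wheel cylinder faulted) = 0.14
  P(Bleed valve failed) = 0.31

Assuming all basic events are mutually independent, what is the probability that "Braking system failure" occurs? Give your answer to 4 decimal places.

P(Parking branch down) [OR] = 1 − (1−0.43) × (1−0.41) = 0.663700
P(ABS chain inoperative) [OR] = 1 − (1−0.05) × (1−0.33) × (1−0.04) × (1−0.663700) = 0.794507
P(Front circuit fails) [AND] = 0.14 × 0.31 = 0.043400
P(Braking system failure) [OR] = 1 − (1−0.794507) × (1−0.043400) = 0.803425
Rounded to 4 decimal places: P(Braking system failure) ≈ 0.8034.

0.8034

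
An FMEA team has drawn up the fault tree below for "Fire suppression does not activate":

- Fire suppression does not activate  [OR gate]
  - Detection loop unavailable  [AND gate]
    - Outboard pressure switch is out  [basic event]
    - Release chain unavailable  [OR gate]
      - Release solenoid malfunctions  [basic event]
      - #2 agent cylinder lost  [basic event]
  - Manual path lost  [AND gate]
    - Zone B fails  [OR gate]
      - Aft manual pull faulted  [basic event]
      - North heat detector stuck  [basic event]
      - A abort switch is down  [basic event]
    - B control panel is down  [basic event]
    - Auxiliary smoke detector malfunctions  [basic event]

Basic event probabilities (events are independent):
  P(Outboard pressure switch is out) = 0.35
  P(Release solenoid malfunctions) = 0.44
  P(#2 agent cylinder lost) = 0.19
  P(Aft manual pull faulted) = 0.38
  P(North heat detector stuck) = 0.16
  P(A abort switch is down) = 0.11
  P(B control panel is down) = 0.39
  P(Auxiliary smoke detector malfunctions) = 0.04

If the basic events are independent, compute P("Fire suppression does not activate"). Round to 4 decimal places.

P(Release chain unavailable) [OR] = 1 − (1−0.44) × (1−0.19) = 0.546400
P(Detection loop unavailable) [AND] = 0.35 × 0.546400 = 0.191240
P(Zone B fails) [OR] = 1 − (1−0.38) × (1−0.16) × (1−0.11) = 0.536488
P(Manual path lost) [AND] = 0.536488 × 0.39 × 0.04 = 0.008369
P(Fire suppression does not activate) [OR] = 1 − (1−0.191240) × (1−0.008369) = 0.198009
Rounded to 4 decimal places: P(Fire suppression does not activate) ≈ 0.1980.

0.1980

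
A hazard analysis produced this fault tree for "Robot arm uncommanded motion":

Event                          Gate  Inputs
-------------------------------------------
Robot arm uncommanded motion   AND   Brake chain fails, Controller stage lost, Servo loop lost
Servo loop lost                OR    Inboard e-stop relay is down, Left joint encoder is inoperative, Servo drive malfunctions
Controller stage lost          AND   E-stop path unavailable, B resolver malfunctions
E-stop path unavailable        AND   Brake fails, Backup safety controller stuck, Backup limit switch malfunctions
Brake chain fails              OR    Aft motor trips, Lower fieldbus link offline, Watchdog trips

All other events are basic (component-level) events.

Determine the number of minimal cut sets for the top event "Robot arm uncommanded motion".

9

Brake chain fails [OR]: union of children's cut sets → 3 cut set(s).
E-stop path unavailable [AND]: one cut set from each child combined → 1 × 1 × 1 = 1 cut set(s).
Controller stage lost [AND]: one cut set from each child combined → 1 × 1 = 1 cut set(s).
Servo loop lost [OR]: union of children's cut sets → 3 cut set(s).
Robot arm uncommanded motion [AND]: one cut set from each child combined → 3 × 1 × 3 = 9 cut set(s).
Minimal cut sets: {Aft motor trips, B resolver malfunctions, Backup limit switch malfunctions, Backup safety controller stuck, Brake fails, Inboard e-stop relay is down}; {Aft motor trips, B resolver malfunctions, Backup limit switch malfunctions, Backup safety controller stuck, Brake fails, Left joint encoder is inoperative}; {Aft motor trips, B resolver malfunctions, Backup limit switch malfunctions, Backup safety controller stuck, Brake fails, Servo drive malfunctions}; {B resolver malfunctions, Backup limit switch malfunctions, Backup safety controller stuck, Brake fails, Inboard e-stop relay is down, Lower fieldbus link offline}; {B resolver malfunctions, Backup limit switch malfunctions, Backup safety controller stuck, Brake fails, Left joint encoder is inoperative, Lower fieldbus link offline}; {B resolver malfunctions, Backup limit switch malfunctions, Backup safety controller stuck, Brake fails, Lower fieldbus link offline, Servo drive malfunctions}; {B resolver malfunctions, Backup limit switch malfunctions, Backup safety controller stuck, Brake fails, Inboard e-stop relay is down, Watchdog trips}; {B resolver malfunctions, Backup limit switch malfunctions, Backup safety controller stuck, Brake fails, Left joint encoder is inoperative, Watchdog trips}; {B resolver malfunctions, Backup limit switch malfunctions, Backup safety controller stuck, Brake fails, Servo drive malfunctions, Watchdog trips}.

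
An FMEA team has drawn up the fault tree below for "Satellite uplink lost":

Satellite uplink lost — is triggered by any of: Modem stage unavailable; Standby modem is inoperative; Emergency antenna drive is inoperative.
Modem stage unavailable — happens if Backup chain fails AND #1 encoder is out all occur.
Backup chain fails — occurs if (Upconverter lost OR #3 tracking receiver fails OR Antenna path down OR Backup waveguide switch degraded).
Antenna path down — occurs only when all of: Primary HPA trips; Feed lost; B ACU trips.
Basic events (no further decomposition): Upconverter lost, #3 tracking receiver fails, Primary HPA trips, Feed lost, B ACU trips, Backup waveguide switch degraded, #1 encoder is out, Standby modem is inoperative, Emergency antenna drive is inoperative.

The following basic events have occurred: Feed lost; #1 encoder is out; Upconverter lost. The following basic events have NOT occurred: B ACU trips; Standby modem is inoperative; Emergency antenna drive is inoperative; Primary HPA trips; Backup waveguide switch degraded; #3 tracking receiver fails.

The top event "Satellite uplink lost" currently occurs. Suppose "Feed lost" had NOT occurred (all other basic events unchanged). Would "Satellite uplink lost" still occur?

Yes

Counterfactual: set "Feed lost" to not occurred.
Antenna path down [AND]: Primary HPA trips=not, Feed lost=not, B ACU trips=not → not all inputs occur → does not occur.
Backup chain fails [OR]: Upconverter lost=occurs, #3 tracking receiver fails=not, Antenna path down=not, Backup waveguide switch degraded=not → at least one input occurs → occurs.
Modem stage unavailable [AND]: Backup chain fails=occurs, #1 encoder is out=occurs → all inputs occur → occurs.
Satellite uplink lost [OR]: Modem stage unavailable=occurs, Standby modem is inoperative=not, Emergency antenna drive is inoperative=not → at least one input occurs → occurs.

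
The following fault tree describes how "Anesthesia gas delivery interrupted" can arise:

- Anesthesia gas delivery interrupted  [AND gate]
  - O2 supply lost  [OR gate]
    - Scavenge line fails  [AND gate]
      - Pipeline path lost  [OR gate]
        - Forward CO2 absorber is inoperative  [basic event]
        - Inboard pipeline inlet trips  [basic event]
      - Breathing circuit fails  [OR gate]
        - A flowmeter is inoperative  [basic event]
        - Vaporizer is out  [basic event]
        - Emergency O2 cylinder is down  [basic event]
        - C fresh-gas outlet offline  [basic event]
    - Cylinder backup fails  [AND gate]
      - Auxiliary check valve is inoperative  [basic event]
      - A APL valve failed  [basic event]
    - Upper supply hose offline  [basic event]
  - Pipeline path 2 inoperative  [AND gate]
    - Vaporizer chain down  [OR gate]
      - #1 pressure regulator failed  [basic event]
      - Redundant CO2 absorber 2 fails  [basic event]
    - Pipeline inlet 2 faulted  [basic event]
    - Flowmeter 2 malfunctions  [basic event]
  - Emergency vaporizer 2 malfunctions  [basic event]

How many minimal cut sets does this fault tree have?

20

Pipeline path lost [OR]: union of children's cut sets → 2 cut set(s).
Breathing circuit fails [OR]: union of children's cut sets → 4 cut set(s).
Scavenge line fails [AND]: one cut set from each child combined → 2 × 4 = 8 cut set(s).
Cylinder backup fails [AND]: one cut set from each child combined → 1 × 1 = 1 cut set(s).
O2 supply lost [OR]: union of children's cut sets → 10 cut set(s).
Vaporizer chain down [OR]: union of children's cut sets → 2 cut set(s).
Pipeline path 2 inoperative [AND]: one cut set from each child combined → 2 × 1 × 1 = 2 cut set(s).
Anesthesia gas delivery interrupted [AND]: one cut set from each child combined → 10 × 2 × 1 = 20 cut set(s).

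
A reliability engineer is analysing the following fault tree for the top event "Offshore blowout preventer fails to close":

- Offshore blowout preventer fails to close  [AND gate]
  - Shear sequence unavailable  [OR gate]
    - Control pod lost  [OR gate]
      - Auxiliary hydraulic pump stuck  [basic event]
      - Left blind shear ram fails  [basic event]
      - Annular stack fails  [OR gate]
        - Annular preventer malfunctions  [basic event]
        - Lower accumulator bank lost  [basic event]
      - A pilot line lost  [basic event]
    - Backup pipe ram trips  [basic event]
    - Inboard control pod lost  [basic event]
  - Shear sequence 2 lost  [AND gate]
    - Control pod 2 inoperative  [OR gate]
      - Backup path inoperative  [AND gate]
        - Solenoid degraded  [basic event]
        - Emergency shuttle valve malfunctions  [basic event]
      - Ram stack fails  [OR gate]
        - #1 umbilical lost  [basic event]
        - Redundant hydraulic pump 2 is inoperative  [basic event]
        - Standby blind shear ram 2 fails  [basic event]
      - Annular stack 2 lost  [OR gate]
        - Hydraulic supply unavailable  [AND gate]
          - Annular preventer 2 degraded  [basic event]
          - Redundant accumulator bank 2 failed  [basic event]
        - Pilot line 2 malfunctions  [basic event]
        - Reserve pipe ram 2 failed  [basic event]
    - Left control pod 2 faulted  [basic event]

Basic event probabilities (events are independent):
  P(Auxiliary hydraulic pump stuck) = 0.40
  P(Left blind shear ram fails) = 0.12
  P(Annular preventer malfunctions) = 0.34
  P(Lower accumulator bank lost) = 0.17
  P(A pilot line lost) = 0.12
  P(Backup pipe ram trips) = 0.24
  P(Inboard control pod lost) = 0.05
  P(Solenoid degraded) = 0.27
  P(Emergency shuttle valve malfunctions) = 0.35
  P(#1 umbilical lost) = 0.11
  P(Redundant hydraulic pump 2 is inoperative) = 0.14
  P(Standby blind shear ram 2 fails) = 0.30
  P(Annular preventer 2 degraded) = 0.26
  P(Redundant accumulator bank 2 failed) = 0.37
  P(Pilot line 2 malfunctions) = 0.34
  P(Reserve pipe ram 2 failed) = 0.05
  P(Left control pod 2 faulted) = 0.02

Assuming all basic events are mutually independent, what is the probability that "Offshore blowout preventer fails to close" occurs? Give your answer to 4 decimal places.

0.0118

P(Annular stack fails) [OR] = 1 − (1−0.34) × (1−0.17) = 0.452200
P(Control pod lost) [OR] = 1 − (1−0.40) × (1−0.12) × (1−0.452200) × (1−0.12) = 0.745470
P(Shear sequence unavailable) [OR] = 1 − (1−0.745470) × (1−0.24) × (1−0.05) = 0.816229
P(Backup path inoperative) [AND] = 0.27 × 0.35 = 0.094500
P(Ram stack fails) [OR] = 1 − (1−0.11) × (1−0.14) × (1−0.30) = 0.464220
P(Hydraulic supply unavailable) [AND] = 0.26 × 0.37 = 0.096200
P(Annular stack 2 lost) [OR] = 1 − (1−0.096200) × (1−0.34) × (1−0.05) = 0.433317
P(Control pod 2 inoperative) [OR] = 1 − (1−0.094500) × (1−0.464220) × (1−0.433317) = 0.725074
P(Shear sequence 2 lost) [AND] = 0.725074 × 0.02 = 0.014501
P(Offshore blowout preventer fails to close) [AND] = 0.816229 × 0.014501 = 0.011836
Rounded to 4 decimal places: P(Offshore blowout preventer fails to close) ≈ 0.0118.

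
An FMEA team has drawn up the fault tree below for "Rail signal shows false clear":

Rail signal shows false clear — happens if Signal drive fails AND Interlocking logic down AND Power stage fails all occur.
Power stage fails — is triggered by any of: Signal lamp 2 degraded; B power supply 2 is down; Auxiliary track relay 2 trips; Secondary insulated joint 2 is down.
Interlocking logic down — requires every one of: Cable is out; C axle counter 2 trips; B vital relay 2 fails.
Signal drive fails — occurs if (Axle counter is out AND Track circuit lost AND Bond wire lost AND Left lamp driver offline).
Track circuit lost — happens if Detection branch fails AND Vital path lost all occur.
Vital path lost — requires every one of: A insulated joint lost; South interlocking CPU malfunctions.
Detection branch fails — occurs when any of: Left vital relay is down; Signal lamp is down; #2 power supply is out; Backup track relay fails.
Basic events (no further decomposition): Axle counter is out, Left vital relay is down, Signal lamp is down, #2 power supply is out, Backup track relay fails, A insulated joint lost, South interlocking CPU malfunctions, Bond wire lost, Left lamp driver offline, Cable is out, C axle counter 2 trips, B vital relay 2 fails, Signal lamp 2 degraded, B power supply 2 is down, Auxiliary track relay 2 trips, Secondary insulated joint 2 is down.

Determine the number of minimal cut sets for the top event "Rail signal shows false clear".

16

Detection branch fails [OR]: union of children's cut sets → 4 cut set(s).
Vital path lost [AND]: one cut set from each child combined → 1 × 1 = 1 cut set(s).
Track circuit lost [AND]: one cut set from each child combined → 4 × 1 = 4 cut set(s).
Signal drive fails [AND]: one cut set from each child combined → 1 × 4 × 1 × 1 = 4 cut set(s).
Interlocking logic down [AND]: one cut set from each child combined → 1 × 1 × 1 = 1 cut set(s).
Power stage fails [OR]: union of children's cut sets → 4 cut set(s).
Rail signal shows false clear [AND]: one cut set from each child combined → 4 × 1 × 4 = 16 cut set(s).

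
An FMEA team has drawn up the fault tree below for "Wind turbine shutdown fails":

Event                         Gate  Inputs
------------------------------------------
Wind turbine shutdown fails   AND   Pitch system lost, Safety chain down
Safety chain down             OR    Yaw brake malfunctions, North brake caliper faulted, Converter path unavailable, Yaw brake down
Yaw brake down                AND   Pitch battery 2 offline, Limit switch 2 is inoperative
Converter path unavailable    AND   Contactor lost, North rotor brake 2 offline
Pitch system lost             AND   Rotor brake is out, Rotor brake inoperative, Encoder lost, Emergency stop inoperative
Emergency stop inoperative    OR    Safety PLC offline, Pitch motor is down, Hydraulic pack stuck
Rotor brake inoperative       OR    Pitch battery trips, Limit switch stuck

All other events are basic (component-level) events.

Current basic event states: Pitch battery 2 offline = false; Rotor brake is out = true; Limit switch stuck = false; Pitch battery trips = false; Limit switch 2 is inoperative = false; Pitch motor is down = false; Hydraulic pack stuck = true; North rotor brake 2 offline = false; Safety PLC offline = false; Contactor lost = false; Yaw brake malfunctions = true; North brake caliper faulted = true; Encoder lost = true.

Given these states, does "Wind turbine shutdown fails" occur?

Rotor brake inoperative [OR]: Pitch battery trips=not, Limit switch stuck=not → no input occurs → does not occur.
Emergency stop inoperative [OR]: Safety PLC offline=not, Pitch motor is down=not, Hydraulic pack stuck=occurs → at least one input occurs → occurs.
Pitch system lost [AND]: Rotor brake is out=occurs, Rotor brake inoperative=not, Encoder lost=occurs, Emergency stop inoperative=occurs → not all inputs occur → does not occur.
Converter path unavailable [AND]: Contactor lost=not, North rotor brake 2 offline=not → not all inputs occur → does not occur.
Yaw brake down [AND]: Pitch battery 2 offline=not, Limit switch 2 is inoperative=not → not all inputs occur → does not occur.
Safety chain down [OR]: Yaw brake malfunctions=occurs, North brake caliper faulted=occurs, Converter path unavailable=not, Yaw brake down=not → at least one input occurs → occurs.
Wind turbine shutdown fails [AND]: Pitch system lost=not, Safety chain down=occurs → not all inputs occur → does not occur.

No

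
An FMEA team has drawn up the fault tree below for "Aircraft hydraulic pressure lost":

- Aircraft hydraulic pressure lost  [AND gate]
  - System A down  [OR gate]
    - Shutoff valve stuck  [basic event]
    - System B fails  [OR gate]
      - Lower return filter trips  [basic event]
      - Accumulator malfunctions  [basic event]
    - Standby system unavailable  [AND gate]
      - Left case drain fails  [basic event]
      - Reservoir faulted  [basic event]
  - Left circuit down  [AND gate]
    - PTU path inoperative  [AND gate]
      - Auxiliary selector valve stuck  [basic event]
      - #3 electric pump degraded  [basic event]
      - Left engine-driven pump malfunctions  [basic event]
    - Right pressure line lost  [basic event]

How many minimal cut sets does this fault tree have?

4

System B fails [OR]: union of children's cut sets → 2 cut set(s).
Standby system unavailable [AND]: one cut set from each child combined → 1 × 1 = 1 cut set(s).
System A down [OR]: union of children's cut sets → 4 cut set(s).
PTU path inoperative [AND]: one cut set from each child combined → 1 × 1 × 1 = 1 cut set(s).
Left circuit down [AND]: one cut set from each child combined → 1 × 1 = 1 cut set(s).
Aircraft hydraulic pressure lost [AND]: one cut set from each child combined → 4 × 1 = 4 cut set(s).
Minimal cut sets: {#3 electric pump degraded, Auxiliary selector valve stuck, Left engine-driven pump malfunctions, Right pressure line lost, Shutoff valve stuck}; {#3 electric pump degraded, Auxiliary selector valve stuck, Left engine-driven pump malfunctions, Lower return filter trips, Right pressure line lost}; {#3 electric pump degraded, Accumulator malfunctions, Auxiliary selector valve stuck, Left engine-driven pump malfunctions, Right pressure line lost}; {#3 electric pump degraded, Auxiliary selector valve stuck, Left case drain fails, Left engine-driven pump malfunctions, Reservoir faulted, Right pressure line lost}.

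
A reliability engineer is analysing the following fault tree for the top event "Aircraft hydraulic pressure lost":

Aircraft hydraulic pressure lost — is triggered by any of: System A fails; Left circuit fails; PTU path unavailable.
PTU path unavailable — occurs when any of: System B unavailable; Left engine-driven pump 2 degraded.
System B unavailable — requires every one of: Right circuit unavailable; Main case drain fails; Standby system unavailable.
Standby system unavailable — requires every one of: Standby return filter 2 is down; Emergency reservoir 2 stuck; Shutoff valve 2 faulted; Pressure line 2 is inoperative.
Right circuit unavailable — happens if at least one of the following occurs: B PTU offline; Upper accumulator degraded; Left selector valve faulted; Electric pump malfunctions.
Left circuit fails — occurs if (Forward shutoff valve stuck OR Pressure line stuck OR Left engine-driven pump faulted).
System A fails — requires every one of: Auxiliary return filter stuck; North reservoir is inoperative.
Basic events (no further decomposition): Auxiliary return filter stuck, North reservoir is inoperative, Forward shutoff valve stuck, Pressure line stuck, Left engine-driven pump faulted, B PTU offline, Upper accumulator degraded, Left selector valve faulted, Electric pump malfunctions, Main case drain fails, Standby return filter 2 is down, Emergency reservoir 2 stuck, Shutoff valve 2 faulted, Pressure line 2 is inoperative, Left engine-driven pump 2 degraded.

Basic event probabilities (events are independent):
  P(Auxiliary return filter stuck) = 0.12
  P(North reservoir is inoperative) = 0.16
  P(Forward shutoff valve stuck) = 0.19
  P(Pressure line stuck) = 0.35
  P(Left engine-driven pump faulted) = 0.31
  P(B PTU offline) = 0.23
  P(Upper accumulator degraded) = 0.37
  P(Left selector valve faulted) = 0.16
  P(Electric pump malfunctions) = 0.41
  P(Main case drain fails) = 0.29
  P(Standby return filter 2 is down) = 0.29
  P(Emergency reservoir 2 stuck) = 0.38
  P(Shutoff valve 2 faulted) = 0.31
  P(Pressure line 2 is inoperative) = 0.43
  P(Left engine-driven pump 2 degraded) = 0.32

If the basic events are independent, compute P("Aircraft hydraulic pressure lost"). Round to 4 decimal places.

0.7585

P(System A fails) [AND] = 0.12 × 0.16 = 0.019200
P(Left circuit fails) [OR] = 1 − (1−0.19) × (1−0.35) × (1−0.31) = 0.636715
P(Right circuit unavailable) [OR] = 1 − (1−0.23) × (1−0.37) × (1−0.16) × (1−0.41) = 0.759584
P(Standby system unavailable) [AND] = 0.29 × 0.38 × 0.31 × 0.43 = 0.014690
P(System B unavailable) [AND] = 0.759584 × 0.29 × 0.014690 = 0.003236
P(PTU path unavailable) [OR] = 1 − (1−0.003236) × (1−0.32) = 0.322200
P(Aircraft hydraulic pressure lost) [OR] = 1 − (1−0.019200) × (1−0.636715) × (1−0.322200) = 0.758493
Rounded to 4 decimal places: P(Aircraft hydraulic pressure lost) ≈ 0.7585.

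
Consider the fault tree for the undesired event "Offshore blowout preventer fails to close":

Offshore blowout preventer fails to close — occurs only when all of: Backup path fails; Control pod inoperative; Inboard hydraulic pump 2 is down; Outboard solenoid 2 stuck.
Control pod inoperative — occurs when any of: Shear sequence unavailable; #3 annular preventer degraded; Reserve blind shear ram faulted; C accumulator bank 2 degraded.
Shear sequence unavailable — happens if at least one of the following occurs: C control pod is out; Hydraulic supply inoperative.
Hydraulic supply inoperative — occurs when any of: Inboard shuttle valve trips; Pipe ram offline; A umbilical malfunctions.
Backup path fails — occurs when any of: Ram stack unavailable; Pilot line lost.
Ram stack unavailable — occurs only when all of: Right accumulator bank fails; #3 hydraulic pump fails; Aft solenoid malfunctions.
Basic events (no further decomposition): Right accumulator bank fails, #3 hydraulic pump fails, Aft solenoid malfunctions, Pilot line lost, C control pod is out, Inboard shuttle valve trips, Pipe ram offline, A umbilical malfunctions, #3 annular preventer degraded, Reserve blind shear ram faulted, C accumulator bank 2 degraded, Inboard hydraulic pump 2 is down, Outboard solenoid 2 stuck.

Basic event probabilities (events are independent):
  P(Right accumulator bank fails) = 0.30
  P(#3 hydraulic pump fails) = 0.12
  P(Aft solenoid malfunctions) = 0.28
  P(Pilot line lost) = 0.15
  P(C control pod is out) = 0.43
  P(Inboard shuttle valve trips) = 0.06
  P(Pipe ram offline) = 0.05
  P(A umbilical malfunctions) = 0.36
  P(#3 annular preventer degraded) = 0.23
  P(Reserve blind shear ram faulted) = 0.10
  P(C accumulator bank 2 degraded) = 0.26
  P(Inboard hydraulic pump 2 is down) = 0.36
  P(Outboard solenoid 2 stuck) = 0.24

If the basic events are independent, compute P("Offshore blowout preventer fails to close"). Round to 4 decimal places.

P(Ram stack unavailable) [AND] = 0.30 × 0.12 × 0.28 = 0.010080
P(Backup path fails) [OR] = 1 − (1−0.010080) × (1−0.15) = 0.158568
P(Hydraulic supply inoperative) [OR] = 1 − (1−0.06) × (1−0.05) × (1−0.36) = 0.428480
P(Shear sequence unavailable) [OR] = 1 − (1−0.43) × (1−0.428480) = 0.674234
P(Control pod inoperative) [OR] = 1 − (1−0.674234) × (1−0.23) × (1−0.10) × (1−0.26) = 0.832941
P(Offshore blowout preventer fails to close) [AND] = 0.158568 × 0.832941 × 0.36 × 0.24 = 0.011412
Rounded to 4 decimal places: P(Offshore blowout preventer fails to close) ≈ 0.0114.

0.0114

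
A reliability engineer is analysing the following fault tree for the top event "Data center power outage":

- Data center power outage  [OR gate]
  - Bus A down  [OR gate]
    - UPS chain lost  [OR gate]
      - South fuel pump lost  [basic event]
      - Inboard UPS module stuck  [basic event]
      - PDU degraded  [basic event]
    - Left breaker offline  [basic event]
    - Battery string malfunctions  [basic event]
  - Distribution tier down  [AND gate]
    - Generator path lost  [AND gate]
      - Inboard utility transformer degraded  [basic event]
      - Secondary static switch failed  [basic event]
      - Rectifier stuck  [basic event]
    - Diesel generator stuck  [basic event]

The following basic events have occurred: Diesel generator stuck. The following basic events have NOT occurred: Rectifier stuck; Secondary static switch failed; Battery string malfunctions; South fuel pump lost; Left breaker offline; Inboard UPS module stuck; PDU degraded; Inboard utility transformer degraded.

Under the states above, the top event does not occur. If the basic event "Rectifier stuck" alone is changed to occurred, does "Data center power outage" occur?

Counterfactual: set "Rectifier stuck" to occurred.
UPS chain lost [OR]: South fuel pump lost=not, Inboard UPS module stuck=not, PDU degraded=not → no input occurs → does not occur.
Bus A down [OR]: UPS chain lost=not, Left breaker offline=not, Battery string malfunctions=not → no input occurs → does not occur.
Generator path lost [AND]: Inboard utility transformer degraded=not, Secondary static switch failed=not, Rectifier stuck=occurs → not all inputs occur → does not occur.
Distribution tier down [AND]: Generator path lost=not, Diesel generator stuck=occurs → not all inputs occur → does not occur.
Data center power outage [OR]: Bus A down=not, Distribution tier down=not → no input occurs → does not occur.

No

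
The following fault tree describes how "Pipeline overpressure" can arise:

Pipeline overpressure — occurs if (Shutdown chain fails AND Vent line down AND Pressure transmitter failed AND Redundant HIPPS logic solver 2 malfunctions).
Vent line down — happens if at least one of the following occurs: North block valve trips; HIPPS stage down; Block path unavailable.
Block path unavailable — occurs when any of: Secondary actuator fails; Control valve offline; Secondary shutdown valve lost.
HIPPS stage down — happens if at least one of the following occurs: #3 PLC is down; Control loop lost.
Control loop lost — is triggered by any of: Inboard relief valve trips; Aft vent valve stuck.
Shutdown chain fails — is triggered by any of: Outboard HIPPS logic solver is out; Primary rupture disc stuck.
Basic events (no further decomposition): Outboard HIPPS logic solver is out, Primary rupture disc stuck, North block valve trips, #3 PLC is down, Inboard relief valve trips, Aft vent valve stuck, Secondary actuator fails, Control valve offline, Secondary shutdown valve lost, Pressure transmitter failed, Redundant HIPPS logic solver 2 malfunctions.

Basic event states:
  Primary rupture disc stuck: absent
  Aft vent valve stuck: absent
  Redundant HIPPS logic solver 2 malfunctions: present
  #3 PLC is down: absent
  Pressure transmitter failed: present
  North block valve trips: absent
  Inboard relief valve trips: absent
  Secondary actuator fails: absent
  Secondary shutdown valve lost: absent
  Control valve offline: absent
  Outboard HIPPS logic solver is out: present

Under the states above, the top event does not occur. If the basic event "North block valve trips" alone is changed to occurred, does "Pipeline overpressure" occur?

Yes

Counterfactual: set "North block valve trips" to occurred.
Shutdown chain fails [OR]: Outboard HIPPS logic solver is out=occurs, Primary rupture disc stuck=not → at least one input occurs → occurs.
Control loop lost [OR]: Inboard relief valve trips=not, Aft vent valve stuck=not → no input occurs → does not occur.
HIPPS stage down [OR]: #3 PLC is down=not, Control loop lost=not → no input occurs → does not occur.
Block path unavailable [OR]: Secondary actuator fails=not, Control valve offline=not, Secondary shutdown valve lost=not → no input occurs → does not occur.
Vent line down [OR]: North block valve trips=occurs, HIPPS stage down=not, Block path unavailable=not → at least one input occurs → occurs.
Pipeline overpressure [AND]: Shutdown chain fails=occurs, Vent line down=occurs, Pressure transmitter failed=occurs, Redundant HIPPS logic solver 2 malfunctions=occurs → all inputs occur → occurs.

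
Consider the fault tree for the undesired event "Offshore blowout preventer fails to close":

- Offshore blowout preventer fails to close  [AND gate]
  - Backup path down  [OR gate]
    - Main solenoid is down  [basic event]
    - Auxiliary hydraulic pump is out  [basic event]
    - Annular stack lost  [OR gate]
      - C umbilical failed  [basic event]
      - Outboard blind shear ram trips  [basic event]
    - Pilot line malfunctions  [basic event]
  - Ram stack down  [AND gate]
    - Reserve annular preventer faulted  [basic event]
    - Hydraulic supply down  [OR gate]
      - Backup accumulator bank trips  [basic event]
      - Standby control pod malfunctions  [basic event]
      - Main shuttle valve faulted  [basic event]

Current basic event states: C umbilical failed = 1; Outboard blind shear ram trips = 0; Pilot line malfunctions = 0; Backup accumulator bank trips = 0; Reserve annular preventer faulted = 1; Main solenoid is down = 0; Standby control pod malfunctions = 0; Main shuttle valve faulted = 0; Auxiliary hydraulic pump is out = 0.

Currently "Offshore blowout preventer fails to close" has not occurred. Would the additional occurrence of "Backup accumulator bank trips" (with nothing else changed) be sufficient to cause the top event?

Yes

Counterfactual: set "Backup accumulator bank trips" to occurred.
Annular stack lost [OR]: C umbilical failed=occurs, Outboard blind shear ram trips=not → at least one input occurs → occurs.
Backup path down [OR]: Main solenoid is down=not, Auxiliary hydraulic pump is out=not, Annular stack lost=occurs, Pilot line malfunctions=not → at least one input occurs → occurs.
Hydraulic supply down [OR]: Backup accumulator bank trips=occurs, Standby control pod malfunctions=not, Main shuttle valve faulted=not → at least one input occurs → occurs.
Ram stack down [AND]: Reserve annular preventer faulted=occurs, Hydraulic supply down=occurs → all inputs occur → occurs.
Offshore blowout preventer fails to close [AND]: Backup path down=occurs, Ram stack down=occurs → all inputs occur → occurs.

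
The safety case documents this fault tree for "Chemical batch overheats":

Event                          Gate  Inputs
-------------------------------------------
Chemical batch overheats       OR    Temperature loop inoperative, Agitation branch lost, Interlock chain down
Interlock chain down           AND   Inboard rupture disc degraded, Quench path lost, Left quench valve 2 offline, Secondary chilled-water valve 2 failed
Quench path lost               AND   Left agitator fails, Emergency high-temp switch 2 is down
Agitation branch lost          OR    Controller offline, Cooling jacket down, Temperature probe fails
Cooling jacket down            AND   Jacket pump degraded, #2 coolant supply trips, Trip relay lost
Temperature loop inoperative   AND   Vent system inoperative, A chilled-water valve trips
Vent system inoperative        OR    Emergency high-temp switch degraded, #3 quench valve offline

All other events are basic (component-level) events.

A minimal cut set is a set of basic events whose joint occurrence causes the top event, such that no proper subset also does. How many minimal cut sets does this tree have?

6

Vent system inoperative [OR]: union of children's cut sets → 2 cut set(s).
Temperature loop inoperative [AND]: one cut set from each child combined → 2 × 1 = 2 cut set(s).
Cooling jacket down [AND]: one cut set from each child combined → 1 × 1 × 1 = 1 cut set(s).
Agitation branch lost [OR]: union of children's cut sets → 3 cut set(s).
Quench path lost [AND]: one cut set from each child combined → 1 × 1 = 1 cut set(s).
Interlock chain down [AND]: one cut set from each child combined → 1 × 1 × 1 × 1 = 1 cut set(s).
Chemical batch overheats [OR]: union of children's cut sets → 6 cut set(s).
Minimal cut sets: {A chilled-water valve trips, Emergency high-temp switch degraded}; {#3 quench valve offline, A chilled-water valve trips}; {Controller offline}; {#2 coolant supply trips, Jacket pump degraded, Trip relay lost}; {Temperature probe fails}; {Emergency high-temp switch 2 is down, Inboard rupture disc degraded, Left agitator fails, Left quench valve 2 offline, Secondary chilled-water valve 2 failed}.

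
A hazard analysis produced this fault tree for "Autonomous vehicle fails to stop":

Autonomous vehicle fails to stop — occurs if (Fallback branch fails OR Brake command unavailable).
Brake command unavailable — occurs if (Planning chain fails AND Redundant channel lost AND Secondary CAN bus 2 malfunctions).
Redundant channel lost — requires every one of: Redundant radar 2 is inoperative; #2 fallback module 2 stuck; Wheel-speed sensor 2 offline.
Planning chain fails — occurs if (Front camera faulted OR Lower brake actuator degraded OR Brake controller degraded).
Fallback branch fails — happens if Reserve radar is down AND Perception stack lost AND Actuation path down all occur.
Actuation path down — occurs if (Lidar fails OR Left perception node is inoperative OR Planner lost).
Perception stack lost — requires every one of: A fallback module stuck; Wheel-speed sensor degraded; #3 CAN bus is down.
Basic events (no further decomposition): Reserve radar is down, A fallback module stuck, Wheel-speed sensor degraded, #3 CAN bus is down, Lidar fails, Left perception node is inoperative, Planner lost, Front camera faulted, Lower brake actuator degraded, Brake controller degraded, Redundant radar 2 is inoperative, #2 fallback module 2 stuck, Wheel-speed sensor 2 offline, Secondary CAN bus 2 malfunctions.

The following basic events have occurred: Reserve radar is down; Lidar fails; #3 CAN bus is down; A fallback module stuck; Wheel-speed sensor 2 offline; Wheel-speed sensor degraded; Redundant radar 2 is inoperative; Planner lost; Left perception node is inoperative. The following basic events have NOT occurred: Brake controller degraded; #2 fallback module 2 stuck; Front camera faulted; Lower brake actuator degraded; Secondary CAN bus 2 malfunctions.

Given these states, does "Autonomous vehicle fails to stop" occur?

Perception stack lost [AND]: A fallback module stuck=occurs, Wheel-speed sensor degraded=occurs, #3 CAN bus is down=occurs → all inputs occur → occurs.
Actuation path down [OR]: Lidar fails=occurs, Left perception node is inoperative=occurs, Planner lost=occurs → at least one input occurs → occurs.
Fallback branch fails [AND]: Reserve radar is down=occurs, Perception stack lost=occurs, Actuation path down=occurs → all inputs occur → occurs.
Planning chain fails [OR]: Front camera faulted=not, Lower brake actuator degraded=not, Brake controller degraded=not → no input occurs → does not occur.
Redundant channel lost [AND]: Redundant radar 2 is inoperative=occurs, #2 fallback module 2 stuck=not, Wheel-speed sensor 2 offline=occurs → not all inputs occur → does not occur.
Brake command unavailable [AND]: Planning chain fails=not, Redundant channel lost=not, Secondary CAN bus 2 malfunctions=not → not all inputs occur → does not occur.
Autonomous vehicle fails to stop [OR]: Fallback branch fails=occurs, Brake command unavailable=not → at least one input occurs → occurs.

Yes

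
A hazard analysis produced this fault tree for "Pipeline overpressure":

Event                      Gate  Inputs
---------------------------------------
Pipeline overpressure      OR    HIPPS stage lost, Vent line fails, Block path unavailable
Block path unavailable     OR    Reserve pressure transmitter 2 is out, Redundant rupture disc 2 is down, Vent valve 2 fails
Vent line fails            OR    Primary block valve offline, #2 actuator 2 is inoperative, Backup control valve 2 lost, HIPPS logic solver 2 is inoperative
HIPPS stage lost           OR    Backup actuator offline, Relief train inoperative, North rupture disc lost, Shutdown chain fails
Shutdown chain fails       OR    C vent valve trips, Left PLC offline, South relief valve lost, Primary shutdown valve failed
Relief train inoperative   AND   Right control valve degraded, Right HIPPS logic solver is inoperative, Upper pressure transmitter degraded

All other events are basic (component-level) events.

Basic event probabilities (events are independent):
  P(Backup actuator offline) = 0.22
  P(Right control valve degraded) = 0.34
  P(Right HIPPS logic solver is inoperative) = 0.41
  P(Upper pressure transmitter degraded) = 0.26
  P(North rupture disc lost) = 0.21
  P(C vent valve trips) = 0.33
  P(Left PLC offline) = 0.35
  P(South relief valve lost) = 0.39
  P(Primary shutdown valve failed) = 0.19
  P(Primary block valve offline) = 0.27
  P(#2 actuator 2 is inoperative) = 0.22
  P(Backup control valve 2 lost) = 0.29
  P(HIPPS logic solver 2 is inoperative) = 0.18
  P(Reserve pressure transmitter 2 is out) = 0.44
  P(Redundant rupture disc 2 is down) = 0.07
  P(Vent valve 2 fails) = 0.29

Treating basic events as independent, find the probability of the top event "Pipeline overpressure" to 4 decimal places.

P(Relief train inoperative) [AND] = 0.34 × 0.41 × 0.26 = 0.036244
P(Shutdown chain fails) [OR] = 1 − (1−0.33) × (1−0.35) × (1−0.39) × (1−0.19) = 0.784819
P(HIPPS stage lost) [OR] = 1 − (1−0.22) × (1−0.036244) × (1−0.21) × (1−0.784819) = 0.872211
P(Vent line fails) [OR] = 1 − (1−0.27) × (1−0.22) × (1−0.29) × (1−0.18) = 0.668495
P(Block path unavailable) [OR] = 1 − (1−0.44) × (1−0.07) × (1−0.29) = 0.630232
P(Pipeline overpressure) [OR] = 1 − (1−0.872211) × (1−0.668495) × (1−0.630232) = 0.984336
Rounded to 4 decimal places: P(Pipeline overpressure) ≈ 0.9843.

0.9843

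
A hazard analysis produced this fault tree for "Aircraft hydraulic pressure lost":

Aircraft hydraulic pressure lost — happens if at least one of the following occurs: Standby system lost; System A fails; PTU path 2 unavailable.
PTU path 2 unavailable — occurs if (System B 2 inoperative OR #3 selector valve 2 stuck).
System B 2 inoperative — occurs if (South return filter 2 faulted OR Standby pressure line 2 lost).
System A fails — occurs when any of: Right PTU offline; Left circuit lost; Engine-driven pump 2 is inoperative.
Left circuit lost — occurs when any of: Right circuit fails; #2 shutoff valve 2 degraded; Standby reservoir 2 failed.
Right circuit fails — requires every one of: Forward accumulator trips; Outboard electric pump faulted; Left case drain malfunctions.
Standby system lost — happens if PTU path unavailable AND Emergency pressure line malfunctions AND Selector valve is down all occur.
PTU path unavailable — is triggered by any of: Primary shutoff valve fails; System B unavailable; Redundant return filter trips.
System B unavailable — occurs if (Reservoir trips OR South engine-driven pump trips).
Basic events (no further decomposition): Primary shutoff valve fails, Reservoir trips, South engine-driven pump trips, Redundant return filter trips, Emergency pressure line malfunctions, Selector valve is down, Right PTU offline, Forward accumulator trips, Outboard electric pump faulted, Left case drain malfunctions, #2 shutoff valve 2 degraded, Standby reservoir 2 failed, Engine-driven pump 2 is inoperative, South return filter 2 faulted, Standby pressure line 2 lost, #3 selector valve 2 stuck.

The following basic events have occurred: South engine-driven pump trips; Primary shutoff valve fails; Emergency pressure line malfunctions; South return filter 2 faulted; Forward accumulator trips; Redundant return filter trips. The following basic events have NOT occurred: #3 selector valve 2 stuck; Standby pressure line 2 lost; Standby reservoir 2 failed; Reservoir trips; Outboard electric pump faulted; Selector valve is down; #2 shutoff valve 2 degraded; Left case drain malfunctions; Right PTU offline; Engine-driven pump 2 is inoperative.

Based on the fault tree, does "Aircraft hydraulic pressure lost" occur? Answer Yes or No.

Yes

System B unavailable [OR]: Reservoir trips=not, South engine-driven pump trips=occurs → at least one input occurs → occurs.
PTU path unavailable [OR]: Primary shutoff valve fails=occurs, System B unavailable=occurs, Redundant return filter trips=occurs → at least one input occurs → occurs.
Standby system lost [AND]: PTU path unavailable=occurs, Emergency pressure line malfunctions=occurs, Selector valve is down=not → not all inputs occur → does not occur.
Right circuit fails [AND]: Forward accumulator trips=occurs, Outboard electric pump faulted=not, Left case drain malfunctions=not → not all inputs occur → does not occur.
Left circuit lost [OR]: Right circuit fails=not, #2 shutoff valve 2 degraded=not, Standby reservoir 2 failed=not → no input occurs → does not occur.
System A fails [OR]: Right PTU offline=not, Left circuit lost=not, Engine-driven pump 2 is inoperative=not → no input occurs → does not occur.
System B 2 inoperative [OR]: South return filter 2 faulted=occurs, Standby pressure line 2 lost=not → at least one input occurs → occurs.
PTU path 2 unavailable [OR]: System B 2 inoperative=occurs, #3 selector valve 2 stuck=not → at least one input occurs → occurs.
Aircraft hydraulic pressure lost [OR]: Standby system lost=not, System A fails=not, PTU path 2 unavailable=occurs → at least one input occurs → occurs.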